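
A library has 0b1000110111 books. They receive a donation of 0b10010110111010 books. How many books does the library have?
Convert 0b1000110111 (binary) → 512 + 32 + 16 + 4 + 2 + 1 = 567 (decimal)
Convert 0b10010110111010 (binary) → 8192 + 1024 + 256 + 128 + 32 + 16 + 8 + 2 = 9658 (decimal)
Compute 567 + 9658 = 10225
10225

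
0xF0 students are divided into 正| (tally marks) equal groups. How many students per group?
Convert 0xF0 (hexadecimal) → 15×16 = 240 (decimal)
Convert 正| (tally marks) → 5 + 1 = 6 (decimal)
Compute 240 ÷ 6 = 40
40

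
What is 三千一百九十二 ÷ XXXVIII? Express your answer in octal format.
Convert 三千一百九十二 (Chinese numeral) → 3×1000 + 1×100 + 9×10 + 2 = 3192 (decimal)
Convert XXXVIII (Roman numeral) → 10 + 10 + 10 + 5 + 1 + 1 + 1 = 38 (decimal)
Compute 3192 ÷ 38 = 84
Convert 84 (decimal) → 84 = 1×64 + 2×8 + 4 → 0o124 (octal)
0o124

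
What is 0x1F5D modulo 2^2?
Convert 0x1F5D (hexadecimal) → 1×4096 + 15×256 + 5×16 + 13 = 8029 (decimal)
Convert 2^2 (power) → 4 (decimal)
Compute 8029 mod 4 = 1
1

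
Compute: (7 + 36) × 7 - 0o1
Convert 0o1 (octal) → 1 (decimal)
Expression in decimal: (7 + 36) × 7 - 1
Parentheses first: 7 + 36 = 43
Multiply: 43 × 7 = 301
Subtract: 301 - 1 = 300
300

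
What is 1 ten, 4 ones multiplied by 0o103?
Convert 1 ten, 4 ones (place-value notation) → 1×10 + 4 = 14 (decimal)
Convert 0o103 (octal) → 1×64 + 3 = 67 (decimal)
Compute 14 × 67 = 938
938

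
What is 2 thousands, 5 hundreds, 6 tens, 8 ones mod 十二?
Convert 2 thousands, 5 hundreds, 6 tens, 8 ones (place-value notation) → 2×1000 + 5×100 + 6×10 + 8 = 2568 (decimal)
Convert 十二 (Chinese numeral) → 1×10 + 2 = 12 (decimal)
Compute 2568 mod 12 = 0
0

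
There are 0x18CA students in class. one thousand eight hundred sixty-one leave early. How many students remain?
Convert 0x18CA (hexadecimal) → 1×4096 + 8×256 + 12×16 + 10 = 6346 (decimal)
Convert one thousand eight hundred sixty-one (English words) → 1×1000 + 8×100 + 61 = 1861 (decimal)
Compute 6346 - 1861 = 4485
4485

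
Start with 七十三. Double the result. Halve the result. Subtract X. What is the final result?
Convert 七十三 (Chinese numeral) → 7×10 + 3 = 73 (decimal)
Start: 73
73 × 2 = 146
146 ÷ 2 = 73
Convert X (Roman numeral) → 10 (decimal)
73 - 10 = 63
63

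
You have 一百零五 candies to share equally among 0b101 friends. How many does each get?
Convert 一百零五 (Chinese numeral) → 1×100 + 5 = 105 (decimal)
Convert 0b101 (binary) → 4 + 1 = 5 (decimal)
Compute 105 ÷ 5 = 21
21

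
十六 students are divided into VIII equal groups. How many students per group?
Convert 十六 (Chinese numeral) → 1×10 + 6 = 16 (decimal)
Convert VIII (Roman numeral) → 5 + 1 + 1 + 1 = 8 (decimal)
Compute 16 ÷ 8 = 2
2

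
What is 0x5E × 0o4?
Convert 0x5E (hexadecimal) → 5×16 + 14 = 94 (decimal)
Convert 0o4 (octal) → 4 (decimal)
Compute 94 × 4 = 376
376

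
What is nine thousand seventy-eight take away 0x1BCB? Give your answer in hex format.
Convert nine thousand seventy-eight (English words) → 9×1000 + 78 = 9078 (decimal)
Convert 0x1BCB (hexadecimal) → 1×4096 + 11×256 + 12×16 + 11 = 7115 (decimal)
Compute 9078 - 7115 = 1963
Convert 1963 (decimal) → 1963 = 7×256 + 10×16 + 11 → 0x7AB (hexadecimal)
0x7AB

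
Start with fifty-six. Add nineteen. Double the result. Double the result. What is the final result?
Convert fifty-six (English words) → 56 (decimal)
Start: 56
Convert nineteen (English words) → 19 (decimal)
56 + 19 = 75
75 × 2 = 150
150 × 2 = 300
300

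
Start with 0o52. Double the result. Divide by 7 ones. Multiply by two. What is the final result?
Convert 0o52 (octal) → 5×8 + 2 = 42 (decimal)
Start: 42
42 × 2 = 84
Convert 7 ones (place-value notation) → 7 (decimal)
84 ÷ 7 = 12
Convert two (English words) → 2 (decimal)
12 × 2 = 24
24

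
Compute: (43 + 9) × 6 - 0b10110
Convert 0b10110 (binary) → 16 + 4 + 2 = 22 (decimal)
Expression in decimal: (43 + 9) × 6 - 22
Parentheses first: 43 + 9 = 52
Multiply: 52 × 6 = 312
Subtract: 312 - 22 = 290
290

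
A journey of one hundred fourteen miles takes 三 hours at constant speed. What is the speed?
Convert one hundred fourteen (English words) → 1×100 + 14 = 114 (decimal)
Convert 三 (Chinese numeral) → 3 (decimal)
Compute 114 ÷ 3 = 38
38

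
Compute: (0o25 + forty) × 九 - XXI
Convert 0o25 (octal) → 2×8 + 5 = 21 (decimal)
Convert forty (English words) → 40 (decimal)
Convert 九 (Chinese numeral) → 9 (decimal)
Convert XXI (Roman numeral) → 10 + 10 + 1 = 21 (decimal)
Expression in decimal: (21 + 40) × 9 - 21
Parentheses first: 21 + 40 = 61
Multiply: 61 × 9 = 549
Subtract: 549 - 21 = 528
528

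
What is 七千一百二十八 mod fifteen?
Convert 七千一百二十八 (Chinese numeral) → 7×1000 + 1×100 + 2×10 + 8 = 7128 (decimal)
Convert fifteen (English words) → 15 (decimal)
Compute 7128 mod 15 = 3
3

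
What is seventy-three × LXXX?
Convert seventy-three (English words) → 73 (decimal)
Convert LXXX (Roman numeral) → 50 + 10 + 10 + 10 = 80 (decimal)
Compute 73 × 80 = 5840
5840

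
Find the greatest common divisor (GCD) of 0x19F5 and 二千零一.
Convert 0x19F5 (hexadecimal) → 1×4096 + 9×256 + 15×16 + 5 = 6645 (decimal)
Convert 二千零一 (Chinese numeral) → 2×1000 + 1 = 2001 (decimal)
Compute gcd(6645, 2001) = 3
3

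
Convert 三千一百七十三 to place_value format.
Convert 三千一百七十三 (Chinese numeral) → 3×1000 + 1×100 + 7×10 + 3 = 3173 (decimal)
Convert 3173 (decimal) → 3173 = 3×1000 + 1×100 + 7×10 + 3 → 3 thousands, 1 hundred, 7 tens, 3 ones (place-value notation)
3 thousands, 1 hundred, 7 tens, 3 ones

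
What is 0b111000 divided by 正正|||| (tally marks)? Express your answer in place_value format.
Convert 0b111000 (binary) → 32 + 16 + 8 = 56 (decimal)
Convert 正正|||| (tally marks) → 5 + 5 + 4 = 14 (decimal)
Compute 56 ÷ 14 = 4
Convert 4 (decimal) → 4 ones (place-value notation)
4 ones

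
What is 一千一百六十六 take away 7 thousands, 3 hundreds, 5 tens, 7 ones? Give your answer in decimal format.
Convert 一千一百六十六 (Chinese numeral) → 1×1000 + 1×100 + 6×10 + 6 = 1166 (decimal)
Convert 7 thousands, 3 hundreds, 5 tens, 7 ones (place-value notation) → 7×1000 + 3×100 + 5×10 + 7 = 7357 (decimal)
Compute 1166 - 7357 = -6191
-6191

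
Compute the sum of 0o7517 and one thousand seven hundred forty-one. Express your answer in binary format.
Convert 0o7517 (octal) → 7×512 + 5×64 + 1×8 + 7 = 3919 (decimal)
Convert one thousand seven hundred forty-one (English words) → 1×1000 + 7×100 + 41 = 1741 (decimal)
Compute 3919 + 1741 = 5660
Convert 5660 (decimal) → 5660 = 4096 + 1024 + 512 + 16 + 8 + 4 → 0b1011000011100 (binary)
0b1011000011100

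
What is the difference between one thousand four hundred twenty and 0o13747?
Convert one thousand four hundred twenty (English words) → 1×1000 + 4×100 + 20 = 1420 (decimal)
Convert 0o13747 (octal) → 1×4096 + 3×512 + 7×64 + 4×8 + 7 = 6119 (decimal)
Difference: |1420 - 6119| = 4699
4699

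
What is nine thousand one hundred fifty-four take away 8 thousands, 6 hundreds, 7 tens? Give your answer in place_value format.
Convert nine thousand one hundred fifty-four (English words) → 9×1000 + 1×100 + 54 = 9154 (decimal)
Convert 8 thousands, 6 hundreds, 7 tens (place-value notation) → 8×1000 + 6×100 + 7×10 = 8670 (decimal)
Compute 9154 - 8670 = 484
Convert 484 (decimal) → 484 = 4×100 + 8×10 + 4 → 4 hundreds, 8 tens, 4 ones (place-value notation)
4 hundreds, 8 tens, 4 ones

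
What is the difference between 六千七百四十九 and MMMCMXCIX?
Convert 六千七百四十九 (Chinese numeral) → 6×1000 + 7×100 + 4×10 + 9 = 6749 (decimal)
Convert MMMCMXCIX (Roman numeral) → 1000 + 1000 + 1000 + 900 + 90 + 9 = 3999 (decimal)
Difference: |6749 - 3999| = 2750
2750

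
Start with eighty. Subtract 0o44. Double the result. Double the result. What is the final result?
Convert eighty (English words) → 80 (decimal)
Start: 80
Convert 0o44 (octal) → 4×8 + 4 = 36 (decimal)
80 - 36 = 44
44 × 2 = 88
88 × 2 = 176
176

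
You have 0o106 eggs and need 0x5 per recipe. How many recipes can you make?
Convert 0o106 (octal) → 1×64 + 6 = 70 (decimal)
Convert 0x5 (hexadecimal) → 5 (decimal)
Compute 70 ÷ 5 = 14
14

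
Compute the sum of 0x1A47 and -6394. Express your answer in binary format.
Convert 0x1A47 (hexadecimal) → 1×4096 + 10×256 + 4×16 + 7 = 6727 (decimal)
Compute 6727 + -6394 = 333
Convert 333 (decimal) → 333 = 256 + 64 + 8 + 4 + 1 → 0b101001101 (binary)
0b101001101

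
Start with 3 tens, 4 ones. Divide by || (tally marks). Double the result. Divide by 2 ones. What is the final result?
Convert 3 tens, 4 ones (place-value notation) → 3×10 + 4 = 34 (decimal)
Start: 34
Convert || (tally marks) → 2 (decimal)
34 ÷ 2 = 17
17 × 2 = 34
Convert 2 ones (place-value notation) → 2 (decimal)
34 ÷ 2 = 17
17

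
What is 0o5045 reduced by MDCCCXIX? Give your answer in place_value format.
Convert 0o5045 (octal) → 5×512 + 4×8 + 5 = 2597 (decimal)
Convert MDCCCXIX (Roman numeral) → 1000 + 500 + 100 + 100 + 100 + 10 + 9 = 1819 (decimal)
Compute 2597 - 1819 = 778
Convert 778 (decimal) → 778 = 7×100 + 7×10 + 8 → 7 hundreds, 7 tens, 8 ones (place-value notation)
7 hundreds, 7 tens, 8 ones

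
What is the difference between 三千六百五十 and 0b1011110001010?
Convert 三千六百五十 (Chinese numeral) → 3×1000 + 6×100 + 5×10 = 3650 (decimal)
Convert 0b1011110001010 (binary) → 4096 + 1024 + 512 + 256 + 128 + 8 + 2 = 6026 (decimal)
Difference: |3650 - 6026| = 2376
2376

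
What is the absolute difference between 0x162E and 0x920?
Convert 0x162E (hexadecimal) → 1×4096 + 6×256 + 2×16 + 14 = 5678 (decimal)
Convert 0x920 (hexadecimal) → 9×256 + 2×16 = 2336 (decimal)
Compute |5678 - 2336| = 3342
3342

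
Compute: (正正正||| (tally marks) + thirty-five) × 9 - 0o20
Convert 正正正||| (tally marks) → 5 + 5 + 5 + 3 = 18 (decimal)
Convert thirty-five (English words) → 35 (decimal)
Convert 0o20 (octal) → 2×8 = 16 (decimal)
Expression in decimal: (18 + 35) × 9 - 16
Parentheses first: 18 + 35 = 53
Multiply: 53 × 9 = 477
Subtract: 477 - 16 = 461
461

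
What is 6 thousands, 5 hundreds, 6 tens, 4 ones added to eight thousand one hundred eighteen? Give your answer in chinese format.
Convert 6 thousands, 5 hundreds, 6 tens, 4 ones (place-value notation) → 6×1000 + 5×100 + 6×10 + 4 = 6564 (decimal)
Convert eight thousand one hundred eighteen (English words) → 8×1000 + 1×100 + 18 = 8118 (decimal)
Compute 6564 + 8118 = 14682
Convert 14682 (decimal) → 14682 = 1×10000 + 4×1000 + 6×100 + 8×10 + 2 → 一万四千六百八十二 (Chinese numeral)
一万四千六百八十二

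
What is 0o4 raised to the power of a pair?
Convert 0o4 (octal) → 4 (decimal)
Convert a pair (colloquial) → 2 (decimal)
Compute 4 ^ 2 = 16
16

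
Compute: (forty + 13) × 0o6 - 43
Convert forty (English words) → 40 (decimal)
Convert 0o6 (octal) → 6 (decimal)
Expression in decimal: (40 + 13) × 6 - 43
Parentheses first: 40 + 13 = 53
Multiply: 53 × 6 = 318
Subtract: 318 - 43 = 275
275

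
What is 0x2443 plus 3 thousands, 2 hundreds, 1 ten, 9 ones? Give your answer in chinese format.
Convert 0x2443 (hexadecimal) → 2×4096 + 4×256 + 4×16 + 3 = 9283 (decimal)
Convert 3 thousands, 2 hundreds, 1 ten, 9 ones (place-value notation) → 3×1000 + 2×100 + 1×10 + 9 = 3219 (decimal)
Compute 9283 + 3219 = 12502
Convert 12502 (decimal) → 12502 = 1×10000 + 2×1000 + 5×100 + 2 → 一万二千五百零二 (Chinese numeral)
一万二千五百零二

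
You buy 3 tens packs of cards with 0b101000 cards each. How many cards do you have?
Convert 0b101000 (binary) → 32 + 8 = 40 (decimal)
Convert 3 tens (place-value notation) → 3×10 = 30 (decimal)
Compute 40 × 30 = 1200
1200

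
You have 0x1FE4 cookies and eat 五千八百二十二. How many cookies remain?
Convert 0x1FE4 (hexadecimal) → 1×4096 + 15×256 + 14×16 + 4 = 8164 (decimal)
Convert 五千八百二十二 (Chinese numeral) → 5×1000 + 8×100 + 2×10 + 2 = 5822 (decimal)
Compute 8164 - 5822 = 2342
2342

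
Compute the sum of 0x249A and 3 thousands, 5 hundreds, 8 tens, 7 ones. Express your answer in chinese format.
Convert 0x249A (hexadecimal) → 2×4096 + 4×256 + 9×16 + 10 = 9370 (decimal)
Convert 3 thousands, 5 hundreds, 8 tens, 7 ones (place-value notation) → 3×1000 + 5×100 + 8×10 + 7 = 3587 (decimal)
Compute 9370 + 3587 = 12957
Convert 12957 (decimal) → 12957 = 1×10000 + 2×1000 + 9×100 + 5×10 + 7 → 一万二千九百五十七 (Chinese numeral)
一万二千九百五十七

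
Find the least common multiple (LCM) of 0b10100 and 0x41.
Convert 0b10100 (binary) → 16 + 4 = 20 (decimal)
Convert 0x41 (hexadecimal) → 4×16 + 1 = 65 (decimal)
Compute lcm(20, 65) = 260
260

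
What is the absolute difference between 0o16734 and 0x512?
Convert 0o16734 (octal) → 1×4096 + 6×512 + 7×64 + 3×8 + 4 = 7644 (decimal)
Convert 0x512 (hexadecimal) → 5×256 + 1×16 + 2 = 1298 (decimal)
Compute |7644 - 1298| = 6346
6346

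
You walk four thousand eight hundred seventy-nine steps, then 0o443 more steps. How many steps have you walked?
Convert four thousand eight hundred seventy-nine (English words) → 4×1000 + 8×100 + 79 = 4879 (decimal)
Convert 0o443 (octal) → 4×64 + 4×8 + 3 = 291 (decimal)
Compute 4879 + 291 = 5170
5170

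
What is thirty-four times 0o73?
Convert thirty-four (English words) → 34 (decimal)
Convert 0o73 (octal) → 7×8 + 3 = 59 (decimal)
Compute 34 × 59 = 2006
2006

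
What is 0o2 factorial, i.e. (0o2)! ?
Convert 0o2 (octal) → 2 (decimal)
Compute 2! = 2
2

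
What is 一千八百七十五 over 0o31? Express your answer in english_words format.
Convert 一千八百七十五 (Chinese numeral) → 1×1000 + 8×100 + 7×10 + 5 = 1875 (decimal)
Convert 0o31 (octal) → 3×8 + 1 = 25 (decimal)
Compute 1875 ÷ 25 = 75
Convert 75 (decimal) → seventy-five (English words)
seventy-five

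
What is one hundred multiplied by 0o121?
Convert one hundred (English words) → 1×100 = 100 (decimal)
Convert 0o121 (octal) → 1×64 + 2×8 + 1 = 81 (decimal)
Compute 100 × 81 = 8100
8100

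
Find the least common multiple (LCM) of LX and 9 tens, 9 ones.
Convert LX (Roman numeral) → 50 + 10 = 60 (decimal)
Convert 9 tens, 9 ones (place-value notation) → 9×10 + 9 = 99 (decimal)
Compute lcm(60, 99) = 1980
1980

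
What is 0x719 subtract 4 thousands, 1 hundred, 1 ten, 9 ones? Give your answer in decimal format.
Convert 0x719 (hexadecimal) → 7×256 + 1×16 + 9 = 1817 (decimal)
Convert 4 thousands, 1 hundred, 1 ten, 9 ones (place-value notation) → 4×1000 + 1×100 + 1×10 + 9 = 4119 (decimal)
Compute 1817 - 4119 = -2302
-2302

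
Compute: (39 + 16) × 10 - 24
Parentheses first: 39 + 16 = 55
Multiply: 55 × 10 = 550
Subtract: 550 - 24 = 526
526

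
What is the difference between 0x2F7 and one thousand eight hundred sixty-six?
Convert 0x2F7 (hexadecimal) → 2×256 + 15×16 + 7 = 759 (decimal)
Convert one thousand eight hundred sixty-six (English words) → 1×1000 + 8×100 + 66 = 1866 (decimal)
Difference: |759 - 1866| = 1107
1107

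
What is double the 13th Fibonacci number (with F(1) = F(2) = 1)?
The 13th Fibonacci number (with F(1) = F(2) = 1): 1, 1, 2, 3, 5, 8, 13, 21, 34, 55, 89, 144, 233 → 233
Compute 233 × 2 = 466
466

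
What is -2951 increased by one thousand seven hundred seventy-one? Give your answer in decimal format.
Convert one thousand seven hundred seventy-one (English words) → 1×1000 + 7×100 + 71 = 1771 (decimal)
Compute -2951 + 1771 = -1180
-1180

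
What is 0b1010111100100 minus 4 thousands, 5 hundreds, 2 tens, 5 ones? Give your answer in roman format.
Convert 0b1010111100100 (binary) → 4096 + 1024 + 256 + 128 + 64 + 32 + 4 = 5604 (decimal)
Convert 4 thousands, 5 hundreds, 2 tens, 5 ones (place-value notation) → 4×1000 + 5×100 + 2×10 + 5 = 4525 (decimal)
Compute 5604 - 4525 = 1079
Convert 1079 (decimal) → 1079 = 1000 + 50 + 10 + 10 + 9 → MLXXIX (Roman numeral)
MLXXIX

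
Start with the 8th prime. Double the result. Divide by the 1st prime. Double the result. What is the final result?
Convert the 8th prime (prime index) → 19 (decimal)
Start: 19
19 × 2 = 38
Convert the 1st prime (prime index) → 2 (decimal)
38 ÷ 2 = 19
19 × 2 = 38
38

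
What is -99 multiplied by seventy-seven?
Convert seventy-seven (English words) → 77 (decimal)
Compute -99 × 77 = -7623
-7623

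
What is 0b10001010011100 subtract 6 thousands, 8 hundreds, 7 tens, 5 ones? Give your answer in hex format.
Convert 0b10001010011100 (binary) → 8192 + 512 + 128 + 16 + 8 + 4 = 8860 (decimal)
Convert 6 thousands, 8 hundreds, 7 tens, 5 ones (place-value notation) → 6×1000 + 8×100 + 7×10 + 5 = 6875 (decimal)
Compute 8860 - 6875 = 1985
Convert 1985 (decimal) → 1985 = 7×256 + 12×16 + 1 → 0x7C1 (hexadecimal)
0x7C1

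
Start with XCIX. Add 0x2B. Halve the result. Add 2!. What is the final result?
Convert XCIX (Roman numeral) → 90 + 9 = 99 (decimal)
Start: 99
Convert 0x2B (hexadecimal) → 2×16 + 11 = 43 (decimal)
99 + 43 = 142
142 ÷ 2 = 71
Convert 2! (factorial) → 2 (decimal)
71 + 2 = 73
73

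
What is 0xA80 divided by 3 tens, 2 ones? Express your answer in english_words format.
Convert 0xA80 (hexadecimal) → 10×256 + 8×16 = 2688 (decimal)
Convert 3 tens, 2 ones (place-value notation) → 3×10 + 2 = 32 (decimal)
Compute 2688 ÷ 32 = 84
Convert 84 (decimal) → eighty-four (English words)
eighty-four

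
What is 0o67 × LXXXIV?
Convert 0o67 (octal) → 6×8 + 7 = 55 (decimal)
Convert LXXXIV (Roman numeral) → 50 + 10 + 10 + 10 + 4 = 84 (decimal)
Compute 55 × 84 = 4620
4620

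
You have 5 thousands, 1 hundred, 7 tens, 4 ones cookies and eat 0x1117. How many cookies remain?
Convert 5 thousands, 1 hundred, 7 tens, 4 ones (place-value notation) → 5×1000 + 1×100 + 7×10 + 4 = 5174 (decimal)
Convert 0x1117 (hexadecimal) → 1×4096 + 1×256 + 1×16 + 7 = 4375 (decimal)
Compute 5174 - 4375 = 799
799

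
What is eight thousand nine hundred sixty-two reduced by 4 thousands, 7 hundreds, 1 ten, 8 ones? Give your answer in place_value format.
Convert eight thousand nine hundred sixty-two (English words) → 8×1000 + 9×100 + 62 = 8962 (decimal)
Convert 4 thousands, 7 hundreds, 1 ten, 8 ones (place-value notation) → 4×1000 + 7×100 + 1×10 + 8 = 4718 (decimal)
Compute 8962 - 4718 = 4244
Convert 4244 (decimal) → 4244 = 4×1000 + 2×100 + 4×10 + 4 → 4 thousands, 2 hundreds, 4 tens, 4 ones (place-value notation)
4 thousands, 2 hundreds, 4 tens, 4 ones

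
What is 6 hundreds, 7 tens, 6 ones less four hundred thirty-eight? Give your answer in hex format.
Convert 6 hundreds, 7 tens, 6 ones (place-value notation) → 6×100 + 7×10 + 6 = 676 (decimal)
Convert four hundred thirty-eight (English words) → 4×100 + 38 = 438 (decimal)
Compute 676 - 438 = 238
Convert 238 (decimal) → 238 = 14×16 + 14 → 0xEE (hexadecimal)
0xEE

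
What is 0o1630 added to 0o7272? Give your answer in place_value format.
Convert 0o1630 (octal) → 1×512 + 6×64 + 3×8 = 920 (decimal)
Convert 0o7272 (octal) → 7×512 + 2×64 + 7×8 + 2 = 3770 (decimal)
Compute 920 + 3770 = 4690
Convert 4690 (decimal) → 4690 = 4×1000 + 6×100 + 9×10 → 4 thousands, 6 hundreds, 9 tens (place-value notation)
4 thousands, 6 hundreds, 9 tens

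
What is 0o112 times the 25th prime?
Convert 0o112 (octal) → 1×64 + 1×8 + 2 = 74 (decimal)
Convert the 25th prime (prime index) → 97 (decimal)
Compute 74 × 97 = 7178
7178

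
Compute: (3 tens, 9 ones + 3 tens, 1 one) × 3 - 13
Convert 3 tens, 9 ones (place-value notation) → 3×10 + 9 = 39 (decimal)
Convert 3 tens, 1 one (place-value notation) → 3×10 + 1 = 31 (decimal)
Expression in decimal: (39 + 31) × 3 - 13
Parentheses first: 39 + 31 = 70
Multiply: 70 × 3 = 210
Subtract: 210 - 13 = 197
197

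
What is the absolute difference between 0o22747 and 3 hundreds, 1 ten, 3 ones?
Convert 0o22747 (octal) → 2×4096 + 2×512 + 7×64 + 4×8 + 7 = 9703 (decimal)
Convert 3 hundreds, 1 ten, 3 ones (place-value notation) → 3×100 + 1×10 + 3 = 313 (decimal)
Compute |9703 - 313| = 9390
9390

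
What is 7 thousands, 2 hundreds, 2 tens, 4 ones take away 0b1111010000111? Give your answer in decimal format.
Convert 7 thousands, 2 hundreds, 2 tens, 4 ones (place-value notation) → 7×1000 + 2×100 + 2×10 + 4 = 7224 (decimal)
Convert 0b1111010000111 (binary) → 4096 + 2048 + 1024 + 512 + 128 + 4 + 2 + 1 = 7815 (decimal)
Compute 7224 - 7815 = -591
-591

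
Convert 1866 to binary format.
Convert 1866 (decimal) → 1866 = 1024 + 512 + 256 + 64 + 8 + 2 → 0b11101001010 (binary)
0b11101001010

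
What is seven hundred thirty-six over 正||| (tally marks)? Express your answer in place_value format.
Convert seven hundred thirty-six (English words) → 7×100 + 36 = 736 (decimal)
Convert 正||| (tally marks) → 5 + 3 = 8 (decimal)
Compute 736 ÷ 8 = 92
Convert 92 (decimal) → 92 = 9×10 + 2 → 9 tens, 2 ones (place-value notation)
9 tens, 2 ones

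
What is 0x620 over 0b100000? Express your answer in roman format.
Convert 0x620 (hexadecimal) → 6×256 + 2×16 = 1568 (decimal)
Convert 0b100000 (binary) → 32 (decimal)
Compute 1568 ÷ 32 = 49
Convert 49 (decimal) → 49 = 40 + 9 → XLIX (Roman numeral)
XLIX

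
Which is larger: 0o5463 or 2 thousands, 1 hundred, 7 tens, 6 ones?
Convert 0o5463 (octal) → 5×512 + 4×64 + 6×8 + 3 = 2867 (decimal)
Convert 2 thousands, 1 hundred, 7 tens, 6 ones (place-value notation) → 2×1000 + 1×100 + 7×10 + 6 = 2176 (decimal)
Compare 2867 vs 2176: larger = 2867
2867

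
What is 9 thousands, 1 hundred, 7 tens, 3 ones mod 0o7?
Convert 9 thousands, 1 hundred, 7 tens, 3 ones (place-value notation) → 9×1000 + 1×100 + 7×10 + 3 = 9173 (decimal)
Convert 0o7 (octal) → 7 (decimal)
Compute 9173 mod 7 = 3
3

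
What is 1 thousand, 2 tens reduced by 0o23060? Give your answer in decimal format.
Convert 1 thousand, 2 tens (place-value notation) → 1×1000 + 2×10 = 1020 (decimal)
Convert 0o23060 (octal) → 2×4096 + 3×512 + 6×8 = 9776 (decimal)
Compute 1020 - 9776 = -8756
-8756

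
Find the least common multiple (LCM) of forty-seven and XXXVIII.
Convert forty-seven (English words) → 47 (decimal)
Convert XXXVIII (Roman numeral) → 10 + 10 + 10 + 5 + 1 + 1 + 1 = 38 (decimal)
Compute lcm(47, 38) = 1786
1786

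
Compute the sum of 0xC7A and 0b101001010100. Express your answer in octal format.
Convert 0xC7A (hexadecimal) → 12×256 + 7×16 + 10 = 3194 (decimal)
Convert 0b101001010100 (binary) → 2048 + 512 + 64 + 16 + 4 = 2644 (decimal)
Compute 3194 + 2644 = 5838
Convert 5838 (decimal) → 5838 = 1×4096 + 3×512 + 3×64 + 1×8 + 6 → 0o13316 (octal)
0o13316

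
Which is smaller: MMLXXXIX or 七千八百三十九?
Convert MMLXXXIX (Roman numeral) → 1000 + 1000 + 50 + 10 + 10 + 10 + 9 = 2089 (decimal)
Convert 七千八百三十九 (Chinese numeral) → 7×1000 + 8×100 + 3×10 + 9 = 7839 (decimal)
Compare 2089 vs 7839: smaller = 2089
2089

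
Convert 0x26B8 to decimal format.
Convert 0x26B8 (hexadecimal) → 2×4096 + 6×256 + 11×16 + 8 = 9912 (decimal)
9912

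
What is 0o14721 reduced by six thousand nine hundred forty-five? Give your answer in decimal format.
Convert 0o14721 (octal) → 1×4096 + 4×512 + 7×64 + 2×8 + 1 = 6609 (decimal)
Convert six thousand nine hundred forty-five (English words) → 6×1000 + 9×100 + 45 = 6945 (decimal)
Compute 6609 - 6945 = -336
-336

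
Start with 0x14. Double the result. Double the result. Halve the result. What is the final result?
Convert 0x14 (hexadecimal) → 1×16 + 4 = 20 (decimal)
Start: 20
20 × 2 = 40
40 × 2 = 80
80 ÷ 2 = 40
40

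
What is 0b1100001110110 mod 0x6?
Convert 0b1100001110110 (binary) → 4096 + 2048 + 64 + 32 + 16 + 4 + 2 = 6262 (decimal)
Convert 0x6 (hexadecimal) → 6 (decimal)
Compute 6262 mod 6 = 4
4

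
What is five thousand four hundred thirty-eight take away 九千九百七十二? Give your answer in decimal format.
Convert five thousand four hundred thirty-eight (English words) → 5×1000 + 4×100 + 38 = 5438 (decimal)
Convert 九千九百七十二 (Chinese numeral) → 9×1000 + 9×100 + 7×10 + 2 = 9972 (decimal)
Compute 5438 - 9972 = -4534
-4534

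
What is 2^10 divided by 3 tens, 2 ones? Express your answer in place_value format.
Convert 2^10 (power) → 1024 (decimal)
Convert 3 tens, 2 ones (place-value notation) → 3×10 + 2 = 32 (decimal)
Compute 1024 ÷ 32 = 32
Convert 32 (decimal) → 32 = 3×10 + 2 → 3 tens, 2 ones (place-value notation)
3 tens, 2 ones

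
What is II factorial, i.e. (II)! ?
Convert II (Roman numeral) → 1 + 1 = 2 (decimal)
Compute 2! = 2
2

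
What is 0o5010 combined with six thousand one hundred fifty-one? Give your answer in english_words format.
Convert 0o5010 (octal) → 5×512 + 1×8 = 2568 (decimal)
Convert six thousand one hundred fifty-one (English words) → 6×1000 + 1×100 + 51 = 6151 (decimal)
Compute 2568 + 6151 = 8719
Convert 8719 (decimal) → 8719 = 8×1000 + 7×100 + 19 → eight thousand seven hundred nineteen (English words)
eight thousand seven hundred nineteen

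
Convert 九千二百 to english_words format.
Convert 九千二百 (Chinese numeral) → 9×1000 + 2×100 = 9200 (decimal)
Convert 9200 (decimal) → 9200 = 9×1000 + 2×100 → nine thousand two hundred (English words)
nine thousand two hundred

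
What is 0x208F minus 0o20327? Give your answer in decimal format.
Convert 0x208F (hexadecimal) → 2×4096 + 8×16 + 15 = 8335 (decimal)
Convert 0o20327 (octal) → 2×4096 + 3×64 + 2×8 + 7 = 8407 (decimal)
Compute 8335 - 8407 = -72
-72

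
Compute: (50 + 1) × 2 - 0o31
Convert 0o31 (octal) → 3×8 + 1 = 25 (decimal)
Expression in decimal: (50 + 1) × 2 - 25
Parentheses first: 50 + 1 = 51
Multiply: 51 × 2 = 102
Subtract: 102 - 25 = 77
77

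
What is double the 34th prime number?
The 34th prime number = 139
Compute 139 × 2 = 278
278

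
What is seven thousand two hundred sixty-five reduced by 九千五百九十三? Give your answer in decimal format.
Convert seven thousand two hundred sixty-five (English words) → 7×1000 + 2×100 + 65 = 7265 (decimal)
Convert 九千五百九十三 (Chinese numeral) → 9×1000 + 5×100 + 9×10 + 3 = 9593 (decimal)
Compute 7265 - 9593 = -2328
-2328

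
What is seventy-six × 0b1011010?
Convert seventy-six (English words) → 76 (decimal)
Convert 0b1011010 (binary) → 64 + 16 + 8 + 2 = 90 (decimal)
Compute 76 × 90 = 6840
6840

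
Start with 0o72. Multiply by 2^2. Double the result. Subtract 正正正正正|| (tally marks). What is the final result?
Convert 0o72 (octal) → 7×8 + 2 = 58 (decimal)
Start: 58
Convert 2^2 (power) → 4 (decimal)
58 × 4 = 232
232 × 2 = 464
Convert 正正正正正|| (tally marks) → 5 + 5 + 5 + 5 + 5 + 2 = 27 (decimal)
464 - 27 = 437
437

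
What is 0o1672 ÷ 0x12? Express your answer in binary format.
Convert 0o1672 (octal) → 1×512 + 6×64 + 7×8 + 2 = 954 (decimal)
Convert 0x12 (hexadecimal) → 1×16 + 2 = 18 (decimal)
Compute 954 ÷ 18 = 53
Convert 53 (decimal) → 53 = 32 + 16 + 4 + 1 → 0b110101 (binary)
0b110101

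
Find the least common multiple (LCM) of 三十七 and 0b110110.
Convert 三十七 (Chinese numeral) → 3×10 + 7 = 37 (decimal)
Convert 0b110110 (binary) → 32 + 16 + 4 + 2 = 54 (decimal)
Compute lcm(37, 54) = 1998
1998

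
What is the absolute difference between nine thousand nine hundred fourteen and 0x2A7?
Convert nine thousand nine hundred fourteen (English words) → 9×1000 + 9×100 + 14 = 9914 (decimal)
Convert 0x2A7 (hexadecimal) → 2×256 + 10×16 + 7 = 679 (decimal)
Compute |9914 - 679| = 9235
9235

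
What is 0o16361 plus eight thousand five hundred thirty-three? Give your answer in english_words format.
Convert 0o16361 (octal) → 1×4096 + 6×512 + 3×64 + 6×8 + 1 = 7409 (decimal)
Convert eight thousand five hundred thirty-three (English words) → 8×1000 + 5×100 + 33 = 8533 (decimal)
Compute 7409 + 8533 = 15942
Convert 15942 (decimal) → 15942 = 15×1000 + 9×100 + 42 → fifteen thousand nine hundred forty-two (English words)
fifteen thousand nine hundred forty-two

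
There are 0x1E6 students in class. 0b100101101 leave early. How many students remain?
Convert 0x1E6 (hexadecimal) → 1×256 + 14×16 + 6 = 486 (decimal)
Convert 0b100101101 (binary) → 256 + 32 + 8 + 4 + 1 = 301 (decimal)
Compute 486 - 301 = 185
185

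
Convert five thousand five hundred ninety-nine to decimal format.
Convert five thousand five hundred ninety-nine (English words) → 5×1000 + 5×100 + 99 = 5599 (decimal)
5599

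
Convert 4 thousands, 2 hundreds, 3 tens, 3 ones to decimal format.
Convert 4 thousands, 2 hundreds, 3 tens, 3 ones (place-value notation) → 4×1000 + 2×100 + 3×10 + 3 = 4233 (decimal)
4233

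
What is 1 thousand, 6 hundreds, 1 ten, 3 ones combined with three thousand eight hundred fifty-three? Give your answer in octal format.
Convert 1 thousand, 6 hundreds, 1 ten, 3 ones (place-value notation) → 1×1000 + 6×100 + 1×10 + 3 = 1613 (decimal)
Convert three thousand eight hundred fifty-three (English words) → 3×1000 + 8×100 + 53 = 3853 (decimal)
Compute 1613 + 3853 = 5466
Convert 5466 (decimal) → 5466 = 1×4096 + 2×512 + 5×64 + 3×8 + 2 → 0o12532 (octal)
0o12532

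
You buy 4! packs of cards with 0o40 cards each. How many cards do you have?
Convert 0o40 (octal) → 4×8 = 32 (decimal)
Convert 4! (factorial) → 24 (decimal)
Compute 32 × 24 = 768
768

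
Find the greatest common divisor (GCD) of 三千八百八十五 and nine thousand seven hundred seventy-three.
Convert 三千八百八十五 (Chinese numeral) → 3×1000 + 8×100 + 8×10 + 5 = 3885 (decimal)
Convert nine thousand seven hundred seventy-three (English words) → 9×1000 + 7×100 + 73 = 9773 (decimal)
Compute gcd(3885, 9773) = 1
1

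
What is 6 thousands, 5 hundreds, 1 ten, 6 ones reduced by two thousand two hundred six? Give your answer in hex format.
Convert 6 thousands, 5 hundreds, 1 ten, 6 ones (place-value notation) → 6×1000 + 5×100 + 1×10 + 6 = 6516 (decimal)
Convert two thousand two hundred six (English words) → 2×1000 + 2×100 + 6 = 2206 (decimal)
Compute 6516 - 2206 = 4310
Convert 4310 (decimal) → 4310 = 1×4096 + 13×16 + 6 → 0x10D6 (hexadecimal)
0x10D6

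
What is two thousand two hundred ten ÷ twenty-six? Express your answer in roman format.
Convert two thousand two hundred ten (English words) → 2×1000 + 2×100 + 10 = 2210 (decimal)
Convert twenty-six (English words) → 26 (decimal)
Compute 2210 ÷ 26 = 85
Convert 85 (decimal) → 85 = 50 + 10 + 10 + 10 + 5 → LXXXV (Roman numeral)
LXXXV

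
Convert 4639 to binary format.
Convert 4639 (decimal) → 4639 = 4096 + 512 + 16 + 8 + 4 + 2 + 1 → 0b1001000011111 (binary)
0b1001000011111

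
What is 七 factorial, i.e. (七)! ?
Convert 七 (Chinese numeral) → 7 (decimal)
Compute 7! = 5040
5040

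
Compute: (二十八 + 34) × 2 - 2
Convert 二十八 (Chinese numeral) → 2×10 + 8 = 28 (decimal)
Expression in decimal: (28 + 34) × 2 - 2
Parentheses first: 28 + 34 = 62
Multiply: 62 × 2 = 124
Subtract: 124 - 2 = 122
122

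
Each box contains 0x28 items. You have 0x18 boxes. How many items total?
Convert 0x28 (hexadecimal) → 2×16 + 8 = 40 (decimal)
Convert 0x18 (hexadecimal) → 1×16 + 8 = 24 (decimal)
Compute 40 × 24 = 960
960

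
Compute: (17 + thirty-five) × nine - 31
Convert thirty-five (English words) → 35 (decimal)
Convert nine (English words) → 9 (decimal)
Expression in decimal: (17 + 35) × 9 - 31
Parentheses first: 17 + 35 = 52
Multiply: 52 × 9 = 468
Subtract: 468 - 31 = 437
437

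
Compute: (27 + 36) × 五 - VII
Convert 五 (Chinese numeral) → 5 (decimal)
Convert VII (Roman numeral) → 5 + 1 + 1 = 7 (decimal)
Expression in decimal: (27 + 36) × 5 - 7
Parentheses first: 27 + 36 = 63
Multiply: 63 × 5 = 315
Subtract: 315 - 7 = 308
308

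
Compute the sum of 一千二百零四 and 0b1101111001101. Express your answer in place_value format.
Convert 一千二百零四 (Chinese numeral) → 1×1000 + 2×100 + 4 = 1204 (decimal)
Convert 0b1101111001101 (binary) → 4096 + 2048 + 512 + 256 + 128 + 64 + 8 + 4 + 1 = 7117 (decimal)
Compute 1204 + 7117 = 8321
Convert 8321 (decimal) → 8321 = 8×1000 + 3×100 + 2×10 + 1 → 8 thousands, 3 hundreds, 2 tens, 1 one (place-value notation)
8 thousands, 3 hundreds, 2 tens, 1 one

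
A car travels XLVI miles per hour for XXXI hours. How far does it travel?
Convert XLVI (Roman numeral) → 40 + 5 + 1 = 46 (decimal)
Convert XXXI (Roman numeral) → 10 + 10 + 10 + 1 = 31 (decimal)
Compute 46 × 31 = 1426
1426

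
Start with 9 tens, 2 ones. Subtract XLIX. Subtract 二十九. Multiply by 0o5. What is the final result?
Convert 9 tens, 2 ones (place-value notation) → 9×10 + 2 = 92 (decimal)
Start: 92
Convert XLIX (Roman numeral) → 40 + 9 = 49 (decimal)
92 - 49 = 43
Convert 二十九 (Chinese numeral) → 2×10 + 9 = 29 (decimal)
43 - 29 = 14
Convert 0o5 (octal) → 5 (decimal)
14 × 5 = 70
70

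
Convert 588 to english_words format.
Convert 588 (decimal) → 588 = 5×100 + 88 → five hundred eighty-eight (English words)
five hundred eighty-eight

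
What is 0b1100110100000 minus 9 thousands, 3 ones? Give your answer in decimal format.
Convert 0b1100110100000 (binary) → 4096 + 2048 + 256 + 128 + 32 = 6560 (decimal)
Convert 9 thousands, 3 ones (place-value notation) → 9×1000 + 3 = 9003 (decimal)
Compute 6560 - 9003 = -2443
-2443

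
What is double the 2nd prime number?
The 2nd prime number = 3
Compute 3 × 2 = 6
6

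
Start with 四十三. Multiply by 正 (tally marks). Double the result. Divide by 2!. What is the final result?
Convert 四十三 (Chinese numeral) → 4×10 + 3 = 43 (decimal)
Start: 43
Convert 正 (tally marks) → 5 (decimal)
43 × 5 = 215
215 × 2 = 430
Convert 2! (factorial) → 2 (decimal)
430 ÷ 2 = 215
215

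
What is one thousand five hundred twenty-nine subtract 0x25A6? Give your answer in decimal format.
Convert one thousand five hundred twenty-nine (English words) → 1×1000 + 5×100 + 29 = 1529 (decimal)
Convert 0x25A6 (hexadecimal) → 2×4096 + 5×256 + 10×16 + 6 = 9638 (decimal)
Compute 1529 - 9638 = -8109
-8109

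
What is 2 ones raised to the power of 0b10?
Convert 2 ones (place-value notation) → 2 (decimal)
Convert 0b10 (binary) → 2 (decimal)
Compute 2 ^ 2 = 4
4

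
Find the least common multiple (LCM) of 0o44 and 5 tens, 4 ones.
Convert 0o44 (octal) → 4×8 + 4 = 36 (decimal)
Convert 5 tens, 4 ones (place-value notation) → 5×10 + 4 = 54 (decimal)
Compute lcm(36, 54) = 108
108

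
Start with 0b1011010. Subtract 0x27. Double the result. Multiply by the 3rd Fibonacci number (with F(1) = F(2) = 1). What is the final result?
Convert 0b1011010 (binary) → 64 + 16 + 8 + 2 = 90 (decimal)
Start: 90
Convert 0x27 (hexadecimal) → 2×16 + 7 = 39 (decimal)
90 - 39 = 51
51 × 2 = 102
Convert the 3rd Fibonacci number (with F(1) = F(2) = 1) (Fibonacci index) → 1, 1, 2 → 2 (decimal)
102 × 2 = 204
204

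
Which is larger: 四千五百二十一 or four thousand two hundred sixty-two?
Convert 四千五百二十一 (Chinese numeral) → 4×1000 + 5×100 + 2×10 + 1 = 4521 (decimal)
Convert four thousand two hundred sixty-two (English words) → 4×1000 + 2×100 + 62 = 4262 (decimal)
Compare 4521 vs 4262: larger = 4521
4521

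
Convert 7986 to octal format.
Convert 7986 (decimal) → 7986 = 1×4096 + 7×512 + 4×64 + 6×8 + 2 → 0o17462 (octal)
0o17462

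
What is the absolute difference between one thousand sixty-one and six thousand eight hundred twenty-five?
Convert one thousand sixty-one (English words) → 1×1000 + 61 = 1061 (decimal)
Convert six thousand eight hundred twenty-five (English words) → 6×1000 + 8×100 + 25 = 6825 (decimal)
Compute |1061 - 6825| = 5764
5764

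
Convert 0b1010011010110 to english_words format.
Convert 0b1010011010110 (binary) → 4096 + 1024 + 128 + 64 + 16 + 4 + 2 = 5334 (decimal)
Convert 5334 (decimal) → 5334 = 5×1000 + 3×100 + 34 → five thousand three hundred thirty-four (English words)
five thousand three hundred thirty-four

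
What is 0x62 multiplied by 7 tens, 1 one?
Convert 0x62 (hexadecimal) → 6×16 + 2 = 98 (decimal)
Convert 7 tens, 1 one (place-value notation) → 7×10 + 1 = 71 (decimal)
Compute 98 × 71 = 6958
6958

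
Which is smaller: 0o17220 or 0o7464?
Convert 0o17220 (octal) → 1×4096 + 7×512 + 2×64 + 2×8 = 7824 (decimal)
Convert 0o7464 (octal) → 7×512 + 4×64 + 6×8 + 4 = 3892 (decimal)
Compare 7824 vs 3892: smaller = 3892
3892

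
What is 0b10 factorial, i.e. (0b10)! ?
Convert 0b10 (binary) → 2 (decimal)
Compute 2! = 2
2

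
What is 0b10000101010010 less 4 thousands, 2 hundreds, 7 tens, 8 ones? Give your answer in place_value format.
Convert 0b10000101010010 (binary) → 8192 + 256 + 64 + 16 + 2 = 8530 (decimal)
Convert 4 thousands, 2 hundreds, 7 tens, 8 ones (place-value notation) → 4×1000 + 2×100 + 7×10 + 8 = 4278 (decimal)
Compute 8530 - 4278 = 4252
Convert 4252 (decimal) → 4252 = 4×1000 + 2×100 + 5×10 + 2 → 4 thousands, 2 hundreds, 5 tens, 2 ones (place-value notation)
4 thousands, 2 hundreds, 5 tens, 2 ones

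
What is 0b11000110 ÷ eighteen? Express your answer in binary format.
Convert 0b11000110 (binary) → 128 + 64 + 4 + 2 = 198 (decimal)
Convert eighteen (English words) → 18 (decimal)
Compute 198 ÷ 18 = 11
Convert 11 (decimal) → 11 = 8 + 2 + 1 → 0b1011 (binary)
0b1011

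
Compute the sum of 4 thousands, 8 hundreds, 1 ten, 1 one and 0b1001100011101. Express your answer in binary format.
Convert 4 thousands, 8 hundreds, 1 ten, 1 one (place-value notation) → 4×1000 + 8×100 + 1×10 + 1 = 4811 (decimal)
Convert 0b1001100011101 (binary) → 4096 + 512 + 256 + 16 + 8 + 4 + 1 = 4893 (decimal)
Compute 4811 + 4893 = 9704
Convert 9704 (decimal) → 9704 = 8192 + 1024 + 256 + 128 + 64 + 32 + 8 → 0b10010111101000 (binary)
0b10010111101000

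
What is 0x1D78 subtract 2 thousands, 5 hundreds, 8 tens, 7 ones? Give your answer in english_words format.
Convert 0x1D78 (hexadecimal) → 1×4096 + 13×256 + 7×16 + 8 = 7544 (decimal)
Convert 2 thousands, 5 hundreds, 8 tens, 7 ones (place-value notation) → 2×1000 + 5×100 + 8×10 + 7 = 2587 (decimal)
Compute 7544 - 2587 = 4957
Convert 4957 (decimal) → 4957 = 4×1000 + 9×100 + 57 → four thousand nine hundred fifty-seven (English words)
four thousand nine hundred fifty-seven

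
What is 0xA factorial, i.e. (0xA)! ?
Convert 0xA (hexadecimal) → 10 (decimal)
Compute 10! = 3628800
3628800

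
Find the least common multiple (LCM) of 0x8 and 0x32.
Convert 0x8 (hexadecimal) → 8 (decimal)
Convert 0x32 (hexadecimal) → 3×16 + 2 = 50 (decimal)
Compute lcm(8, 50) = 200
200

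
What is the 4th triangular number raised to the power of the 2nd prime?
Convert the 4th triangular number (triangular index) → 4×5/2 = 10 (decimal)
Convert the 2nd prime (prime index) → 3 (decimal)
Compute 10 ^ 3 = 1000
1000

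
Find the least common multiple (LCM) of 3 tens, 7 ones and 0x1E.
Convert 3 tens, 7 ones (place-value notation) → 3×10 + 7 = 37 (decimal)
Convert 0x1E (hexadecimal) → 1×16 + 14 = 30 (decimal)
Compute lcm(37, 30) = 1110
1110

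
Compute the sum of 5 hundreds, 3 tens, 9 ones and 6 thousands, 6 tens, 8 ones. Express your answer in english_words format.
Convert 5 hundreds, 3 tens, 9 ones (place-value notation) → 5×100 + 3×10 + 9 = 539 (decimal)
Convert 6 thousands, 6 tens, 8 ones (place-value notation) → 6×1000 + 6×10 + 8 = 6068 (decimal)
Compute 539 + 6068 = 6607
Convert 6607 (decimal) → 6607 = 6×1000 + 6×100 + 7 → six thousand six hundred seven (English words)
six thousand six hundred seven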